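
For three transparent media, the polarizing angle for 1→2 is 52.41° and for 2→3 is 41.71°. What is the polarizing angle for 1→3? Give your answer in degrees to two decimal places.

θ_B ≈ 49.18°

tan θ_B(1→2) = n₂/n₁ = tan 52.41° = 1.2990.
tan θ_B(2→3) = n₃/n₂ = tan 41.71° = 0.8913.
Multiplying, n₃/n₁ = 1.2990 × 0.8913 = 1.1578, and θ_B(1→3) = arctan 1.1578 = 49.18°.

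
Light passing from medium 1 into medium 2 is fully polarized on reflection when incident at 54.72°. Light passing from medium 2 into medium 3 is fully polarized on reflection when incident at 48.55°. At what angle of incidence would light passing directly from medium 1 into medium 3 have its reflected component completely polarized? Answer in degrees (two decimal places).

tan θ_B(1→2) = n₂/n₁ = tan 54.72° = 1.4134.
tan θ_B(2→3) = n₃/n₂ = tan 48.55° = 1.1323.
So n₃/n₁ = (n₂/n₁)(n₃/n₂) = 1.4134 × 1.1323 = 1.6004.
θ_B(1→3) = arctan(1.6004) = 58.00°.

θ_B ≈ 58.00°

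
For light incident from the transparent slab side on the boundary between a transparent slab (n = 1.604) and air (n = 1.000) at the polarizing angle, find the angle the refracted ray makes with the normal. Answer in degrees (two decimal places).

θ_t ≈ 58.06°

θ_B = arctan(n₂/n₁) = arctan(1.000/1.604) = 31.94°.
Since θ_B + θ_t = 90° at Brewster incidence, θ_t = 90° − 31.94° = 58.06°.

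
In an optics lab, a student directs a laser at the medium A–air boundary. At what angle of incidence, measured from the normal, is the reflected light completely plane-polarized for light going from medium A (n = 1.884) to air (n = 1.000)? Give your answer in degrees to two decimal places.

θ_B ≈ 27.96°

tan θ_B = n₂/n₁ = 1.000/1.884 = 0.5308. Taking the arctangent, θ_B = 27.96°.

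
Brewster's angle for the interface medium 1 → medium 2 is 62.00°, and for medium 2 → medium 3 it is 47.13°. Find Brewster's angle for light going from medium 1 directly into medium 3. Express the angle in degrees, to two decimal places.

θ_B ≈ 63.73°

Each Brewster angle gives a ratio: n₂/n₁ = tan 62.00° = 1.8807, n₃/n₂ = tan 47.13° = 1.0773.
n₃/n₁ = 2.0260. Then tan θ_B(1→3) = n₃/n₁, so θ_B(1→3) = arctan(2.0260) = 63.73°.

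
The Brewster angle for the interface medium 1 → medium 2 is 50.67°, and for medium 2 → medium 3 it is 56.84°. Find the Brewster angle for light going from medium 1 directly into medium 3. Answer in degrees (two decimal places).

tan θ_B(1→2) = n₂/n₁ = tan 50.67° = 1.2205.
tan θ_B(2→3) = n₃/n₂ = tan 56.84° = 1.5305.
n₃/n₁ = 1.8679. Then tan θ_B(1→3) = n₃/n₁, so θ_B(1→3) = arctan(1.8679) = 61.84°.

θ_B ≈ 61.84°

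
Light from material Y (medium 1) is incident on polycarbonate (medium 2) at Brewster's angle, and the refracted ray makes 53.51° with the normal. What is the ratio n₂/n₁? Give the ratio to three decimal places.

n₂/n₁ ≈ 0.740

θ_B + θ_t = 90°, so θ_B = 90° − 53.51° = 36.49°.
tan θ_B = n₂/n₁, so n₂/n₁ = tan 36.49° = 0.740.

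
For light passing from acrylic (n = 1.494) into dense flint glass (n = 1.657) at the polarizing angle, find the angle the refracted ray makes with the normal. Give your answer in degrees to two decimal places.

θ_t ≈ 42.04°

tan θ_B = n₂/n₁ = 1.657/1.494 = 1.1091, so θ_B = 47.96°.
At Brewster's angle the reflected and refracted rays are perpendicular, so θ_t = 90° − θ_B = 90° − 47.96° = 42.04°.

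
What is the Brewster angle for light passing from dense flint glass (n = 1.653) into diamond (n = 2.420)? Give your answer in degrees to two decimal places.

θ_B ≈ 55.66°

Brewster's condition: tan θ_B = n₂/n₁ = 2.420/1.653 = 1.4640. Taking the arctangent, θ_B = 55.66°.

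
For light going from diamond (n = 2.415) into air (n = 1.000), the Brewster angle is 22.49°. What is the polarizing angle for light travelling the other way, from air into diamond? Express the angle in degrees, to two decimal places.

tan θ_B' = n₁/n₂ = 1/tan θ_B, so θ_B' = 90° − θ_B.
θ_B' = 90° − 22.49° = 67.51°.

θ_B' ≈ 67.51°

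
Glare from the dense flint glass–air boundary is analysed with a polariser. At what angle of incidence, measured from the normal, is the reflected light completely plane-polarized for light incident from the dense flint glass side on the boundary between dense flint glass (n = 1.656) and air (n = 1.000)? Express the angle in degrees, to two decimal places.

θ_B ≈ 31.13°

The reflected p-component vanishes when tan θ_B = n₂/n₁.
Brewster's condition: tan θ_B = n₂/n₁ = 1.000/1.656 = 0.6039.
θ_B = arctan(0.6039) = 31.13°.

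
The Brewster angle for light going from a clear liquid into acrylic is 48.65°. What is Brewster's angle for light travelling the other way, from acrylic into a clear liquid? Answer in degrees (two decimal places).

Reversing the direction swaps n₁ and n₂, so tan θ_B' = 1/tan θ_B and θ_B' = 90° − θ_B.
Hence θ_B' = 90° − 48.65° = 41.35°.

θ_B' ≈ 41.35°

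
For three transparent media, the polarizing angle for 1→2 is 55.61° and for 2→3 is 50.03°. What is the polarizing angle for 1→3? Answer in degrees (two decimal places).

n₂/n₁ = tan 55.61° = 1.4610 and n₃/n₂ = tan 50.03° = 1.1930.
So n₃/n₁ = (n₂/n₁)(n₃/n₂) = 1.4610 × 1.1930 = 1.7430.
θ_B(1→3) = arctan(1.7430) = 60.16°.

θ_B ≈ 60.16°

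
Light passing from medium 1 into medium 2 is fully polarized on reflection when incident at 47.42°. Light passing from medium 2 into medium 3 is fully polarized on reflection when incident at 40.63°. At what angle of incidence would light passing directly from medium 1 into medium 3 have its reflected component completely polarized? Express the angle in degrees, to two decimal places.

tan θ_B(1→2) = n₂/n₁ = tan 47.42° = 1.0883.
tan θ_B(2→3) = n₃/n₂ = tan 40.63° = 0.8580.
Multiplying, n₃/n₁ = 1.0883 × 0.8580 = 0.9337, and θ_B(1→3) = arctan 0.9337 = 43.04°.

θ_B ≈ 43.04°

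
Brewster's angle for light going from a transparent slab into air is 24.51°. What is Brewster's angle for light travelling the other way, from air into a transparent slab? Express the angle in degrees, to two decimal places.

θ_B' ≈ 65.49°

tan θ_B' = n₁/n₂ = 1/tan θ_B, so θ_B' = 90° − θ_B.
θ_B' = 90° − 24.51° = 65.49°.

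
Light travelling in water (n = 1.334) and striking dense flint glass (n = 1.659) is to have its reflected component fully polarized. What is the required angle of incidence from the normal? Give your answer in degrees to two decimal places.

The reflected p-component vanishes when tan θ_B = n₂/n₁.
Here n₂/n₁ = 1.659/1.334 = 1.2436, and Brewster's law gives tan θ_B = n₂/n₁.
θ_B = arctan(1.2436) = 51.20°.

θ_B ≈ 51.20°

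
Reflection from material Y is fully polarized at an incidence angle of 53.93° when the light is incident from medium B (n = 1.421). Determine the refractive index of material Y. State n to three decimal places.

Full polarization of the reflected beam means tan θ_B = n₂/n₁, where n₁ is the incident medium (medium B).
n₂ = n₁ tan θ_B = 1.421 × tan 53.93° = 1.951.

n ≈ 1.951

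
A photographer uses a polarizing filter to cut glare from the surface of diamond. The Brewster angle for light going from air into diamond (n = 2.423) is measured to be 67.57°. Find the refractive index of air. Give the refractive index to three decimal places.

n ≈ 1.000

At the Brewster angle, tan θ_B = n₂/n₁ with n₁ on the incident side (air) and n₂ on the transmitted side (diamond).
n₁ = n₂ / tan θ_B = 2.423 / tan 67.57° = 1.000.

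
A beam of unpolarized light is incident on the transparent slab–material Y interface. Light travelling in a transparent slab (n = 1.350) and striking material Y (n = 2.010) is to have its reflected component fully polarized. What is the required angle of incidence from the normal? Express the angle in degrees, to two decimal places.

At Brewster's angle the reflected and refracted rays are perpendicular, which with Snell's law gives tan θ_B = n₂/n₁.
Here n₂/n₁ = 2.010/1.350 = 1.4889, and Brewster's law gives tan θ_B = n₂/n₁.
So θ_B = arctan 1.4889 = 56.11°.

θ_B ≈ 56.11°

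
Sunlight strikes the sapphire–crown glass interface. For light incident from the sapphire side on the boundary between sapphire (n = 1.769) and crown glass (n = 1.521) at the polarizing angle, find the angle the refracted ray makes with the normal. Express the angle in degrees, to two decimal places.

First find Brewster's angle: tan θ_B = 1.521/1.769 = 0.8598, giving θ_B = 40.69°.
Since θ_B + θ_t = 90° at Brewster incidence, θ_t = 90° − 40.69° = 49.31°.

θ_t ≈ 49.31°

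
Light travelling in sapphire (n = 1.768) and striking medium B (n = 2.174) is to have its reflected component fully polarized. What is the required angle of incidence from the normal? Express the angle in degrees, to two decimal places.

Brewster's condition: tan θ_B = n₂/n₁ = 2.174/1.768 = 1.2296.
θ_B = arctan(1.2296) = 50.88°.

θ_B ≈ 50.88°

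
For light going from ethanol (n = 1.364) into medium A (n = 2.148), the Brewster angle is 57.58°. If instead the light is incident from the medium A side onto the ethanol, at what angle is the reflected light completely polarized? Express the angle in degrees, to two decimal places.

Reversing the direction swaps n₁ and n₂, so tan θ_B' = 1/tan θ_B and θ_B' = 90° − θ_B.
Hence θ_B' = 90° − 57.58° = 32.42°.

θ_B' ≈ 32.42°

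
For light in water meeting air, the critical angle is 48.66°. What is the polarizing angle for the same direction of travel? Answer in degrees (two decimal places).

At the critical angle sin θ_c = n₂/n₁, giving n₂/n₁ = sin 48.66° = 0.7508.
Then tan θ_B = n₂/n₁ = 0.7508, so θ_B = arctan 0.7508 = 36.90°.

θ_B ≈ 36.90°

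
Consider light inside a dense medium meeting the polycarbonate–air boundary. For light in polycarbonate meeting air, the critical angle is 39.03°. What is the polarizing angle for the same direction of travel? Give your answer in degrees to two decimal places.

θ_B ≈ 32.20°

At the critical angle sin θ_c = n₂/n₁, giving n₂/n₁ = sin 39.03° = 0.6297.
Then tan θ_B = n₂/n₁ = 0.6297, so θ_B = arctan 0.6297 = 32.20°.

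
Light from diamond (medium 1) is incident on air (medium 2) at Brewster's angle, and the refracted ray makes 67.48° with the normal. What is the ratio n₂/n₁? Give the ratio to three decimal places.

n₂/n₁ ≈ 0.415

At Brewster incidence θ_B = 90° − θ_t = 90° − 67.48° = 22.52°.
Then n₂/n₁ = tan θ_B = tan 22.52° = 0.415.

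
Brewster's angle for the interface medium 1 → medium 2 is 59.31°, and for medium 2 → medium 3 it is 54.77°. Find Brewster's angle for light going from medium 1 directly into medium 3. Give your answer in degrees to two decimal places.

θ_B ≈ 67.26°

tan θ_B(1→2) = n₂/n₁ = tan 59.31° = 1.6849.
tan θ_B(2→3) = n₃/n₂ = tan 54.77° = 1.4160.
So n₃/n₁ = (n₂/n₁)(n₃/n₂) = 1.6849 × 1.4160 = 2.3858.
θ_B(1→3) = arctan(2.3858) = 67.26°.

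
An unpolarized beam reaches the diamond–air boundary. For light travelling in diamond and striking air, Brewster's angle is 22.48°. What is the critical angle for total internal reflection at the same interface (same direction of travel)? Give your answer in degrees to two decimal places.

θ_c ≈ 24.44°

n₂/n₁ = tan 22.48° = 0.4138; the critical angle satisfies sin θ_c = n₂/n₁.
θ_c = arcsin(0.4138) = 24.44°.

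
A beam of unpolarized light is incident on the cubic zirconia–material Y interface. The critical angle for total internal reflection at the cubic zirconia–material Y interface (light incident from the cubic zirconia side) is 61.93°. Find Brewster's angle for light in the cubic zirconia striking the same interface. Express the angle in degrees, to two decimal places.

n₂/n₁ = sin θ_c = sin 61.93° = 0.8824.
tan θ_B equals the same ratio, so θ_B = arctan(0.8824) = 41.42°.

θ_B ≈ 41.42°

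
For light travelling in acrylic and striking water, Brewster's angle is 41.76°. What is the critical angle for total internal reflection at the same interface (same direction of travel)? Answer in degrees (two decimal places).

θ_c ≈ 63.23°

tan θ_B = n₂/n₁ = tan 41.76° = 0.8928.
Total internal reflection: sin θ_c = n₂/n₁ = 0.8928.
θ_c = arcsin(0.8928) = 63.23°.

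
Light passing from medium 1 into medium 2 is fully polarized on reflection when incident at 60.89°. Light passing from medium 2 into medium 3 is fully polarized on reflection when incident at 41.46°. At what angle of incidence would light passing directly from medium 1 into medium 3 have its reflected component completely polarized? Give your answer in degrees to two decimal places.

tan θ_B(1→2) = n₂/n₁ = tan 60.89° = 1.7959.
tan θ_B(2→3) = n₃/n₂ = tan 41.46° = 0.8835.
Multiplying, n₃/n₁ = 1.7959 × 0.8835 = 1.5867, and θ_B(1→3) = arctan 1.5867 = 57.78°.

θ_B ≈ 57.78°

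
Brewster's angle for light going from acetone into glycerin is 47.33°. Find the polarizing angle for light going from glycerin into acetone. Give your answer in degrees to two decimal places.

θ_B' ≈ 42.67°

Reversing the direction swaps n₁ and n₂, so tan θ_B' = 1/tan θ_B and θ_B' = 90° − θ_B.
Hence θ_B' = 90° − 47.33° = 42.67°.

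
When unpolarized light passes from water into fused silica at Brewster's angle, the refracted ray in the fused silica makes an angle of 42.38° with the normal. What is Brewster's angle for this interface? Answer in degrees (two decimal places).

θ_B ≈ 47.62°

Since the reflected and refracted rays are at right angles at the polarizing angle, θ_B + θ_t = 90°.
So θ_B = 90° − θ_t = 90° − 42.38° = 47.62°.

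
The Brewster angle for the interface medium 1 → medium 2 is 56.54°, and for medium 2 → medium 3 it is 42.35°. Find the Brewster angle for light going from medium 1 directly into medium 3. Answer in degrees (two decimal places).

θ_B ≈ 54.06°

tan θ_B(1→2) = n₂/n₁ = tan 56.54° = 1.5131.
tan θ_B(2→3) = n₃/n₂ = tan 42.35° = 0.9115.
So n₃/n₁ = (n₂/n₁)(n₃/n₂) = 1.5131 × 0.9115 = 1.3793.
θ_B(1→3) = arctan(1.3793) = 54.06°.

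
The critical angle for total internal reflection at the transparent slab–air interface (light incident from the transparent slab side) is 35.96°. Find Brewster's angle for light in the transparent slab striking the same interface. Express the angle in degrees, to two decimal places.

θ_B ≈ 30.42°

sin θ_c = n₂/n₁, so n₂/n₁ = sin 35.96° = 0.5872.
Brewster: tan θ_B = n₂/n₁ = 0.5872.
θ_B = arctan(0.5872) = 30.42°.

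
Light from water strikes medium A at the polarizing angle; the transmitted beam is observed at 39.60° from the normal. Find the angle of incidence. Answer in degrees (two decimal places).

θ_B ≈ 50.40°

Brewster's condition makes the reflected and refracted beams perpendicular: θ_B + θ_t = 90°.
θ_B = 90° − 39.60° = 50.40°.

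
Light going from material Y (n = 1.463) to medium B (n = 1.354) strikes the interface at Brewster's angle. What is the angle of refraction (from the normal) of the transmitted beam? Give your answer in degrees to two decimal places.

θ_t ≈ 47.22°

θ_B = arctan(n₂/n₁) = arctan(1.354/1.463) = 42.78°.
Since θ_B + θ_t = 90° at Brewster incidence, θ_t = 90° − 42.78° = 47.22°.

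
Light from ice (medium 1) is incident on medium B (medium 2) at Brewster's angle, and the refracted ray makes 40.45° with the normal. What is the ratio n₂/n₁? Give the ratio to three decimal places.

n₂/n₁ ≈ 1.173

θ_B + θ_t = 90°, so θ_B = 90° − 40.45° = 49.55°.
tan θ_B = n₂/n₁, so n₂/n₁ = tan 49.55° = 1.173.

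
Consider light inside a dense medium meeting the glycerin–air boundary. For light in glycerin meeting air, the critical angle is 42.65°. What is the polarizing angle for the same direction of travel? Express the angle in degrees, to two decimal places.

θ_B ≈ 34.12°

n₂/n₁ = sin θ_c = sin 42.65° = 0.6775.
tan θ_B equals the same ratio, so θ_B = arctan(0.6775) = 34.12°.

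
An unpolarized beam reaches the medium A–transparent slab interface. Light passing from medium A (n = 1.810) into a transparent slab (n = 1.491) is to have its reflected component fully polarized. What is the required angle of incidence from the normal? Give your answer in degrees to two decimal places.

The reflected p-component vanishes when tan θ_B = n₂/n₁.
Brewster's condition: tan θ_B = n₂/n₁ = 1.491/1.810 = 0.8238.
So θ_B = arctan 0.8238 = 39.48°.

θ_B ≈ 39.48°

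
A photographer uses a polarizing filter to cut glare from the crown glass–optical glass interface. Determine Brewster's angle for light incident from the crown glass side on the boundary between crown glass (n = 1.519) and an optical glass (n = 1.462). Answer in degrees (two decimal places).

θ_B ≈ 43.90°

Brewster's condition: tan θ_B = n₂/n₁ = 1.462/1.519 = 0.9625.
θ_B = arctan(0.9625) = 43.90°.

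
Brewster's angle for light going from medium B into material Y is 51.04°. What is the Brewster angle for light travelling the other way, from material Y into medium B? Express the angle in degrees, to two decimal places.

The two Brewster angles are complementary: θ_B' = 90° − θ_B = 90° − 51.04° = 38.96°.

θ_B' ≈ 38.96°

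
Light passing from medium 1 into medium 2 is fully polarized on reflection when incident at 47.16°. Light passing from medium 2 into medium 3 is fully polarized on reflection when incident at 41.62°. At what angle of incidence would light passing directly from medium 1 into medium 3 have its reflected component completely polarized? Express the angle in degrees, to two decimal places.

θ_B ≈ 43.77°

n₂/n₁ = tan 47.16° = 1.0784 and n₃/n₂ = tan 41.62° = 0.8885.
So n₃/n₁ = (n₂/n₁)(n₃/n₂) = 1.0784 × 0.8885 = 0.9581.
θ_B(1→3) = arctan(0.9581) = 43.77°.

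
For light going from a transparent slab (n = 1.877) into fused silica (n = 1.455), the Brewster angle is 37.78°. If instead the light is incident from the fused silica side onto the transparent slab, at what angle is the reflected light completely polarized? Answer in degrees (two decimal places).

θ_B' ≈ 52.22°

Reversing the direction swaps n₁ and n₂, so tan θ_B' = 1/tan θ_B and θ_B' = 90° − θ_B.
Hence θ_B' = 90° − 37.78° = 52.22°.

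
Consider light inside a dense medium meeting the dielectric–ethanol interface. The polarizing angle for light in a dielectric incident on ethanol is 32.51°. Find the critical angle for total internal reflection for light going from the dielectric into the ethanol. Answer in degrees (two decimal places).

n₂/n₁ = tan 32.51° = 0.6373; the critical angle satisfies sin θ_c = n₂/n₁.
θ_c = arcsin(0.6373) = 39.59°.

θ_c ≈ 39.59°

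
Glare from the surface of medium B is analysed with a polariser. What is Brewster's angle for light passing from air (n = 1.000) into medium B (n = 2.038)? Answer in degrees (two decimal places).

θ_B ≈ 63.86°

The reflected p-component vanishes when tan θ_B = n₂/n₁.
tan θ_B = n₂/n₁ = 2.038/1.000 = 2.0380.
So θ_B = arctan 2.0380 = 63.86°.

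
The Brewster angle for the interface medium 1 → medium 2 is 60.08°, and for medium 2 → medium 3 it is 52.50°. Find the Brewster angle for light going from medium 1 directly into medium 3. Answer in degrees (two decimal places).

θ_B ≈ 66.17°

Each Brewster angle gives a ratio: n₂/n₁ = tan 60.08° = 1.7376, n₃/n₂ = tan 52.50° = 1.3032.
Multiplying, n₃/n₁ = 1.7376 × 1.3032 = 2.2645, and θ_B(1→3) = arctan 2.2645 = 66.17°.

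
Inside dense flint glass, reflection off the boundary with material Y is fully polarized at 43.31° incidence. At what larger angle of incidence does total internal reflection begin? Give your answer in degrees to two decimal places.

θ_c ≈ 70.51°

From Brewster, n₂/n₁ = tan θ_B = tan 43.31° = 0.9427.
Then sin θ_c = n₂/n₁ = 0.9427, so θ_c = arcsin 0.9427 = 70.51°.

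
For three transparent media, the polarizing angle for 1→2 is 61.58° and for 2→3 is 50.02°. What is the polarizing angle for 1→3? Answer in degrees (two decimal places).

tan θ_B(1→2) = n₂/n₁ = tan 61.58° = 1.8479.
tan θ_B(2→3) = n₃/n₂ = tan 50.02° = 1.1926.
Multiplying, n₃/n₁ = 1.8479 × 1.1926 = 2.2038, and θ_B(1→3) = arctan 2.2038 = 65.59°.

θ_B ≈ 65.59°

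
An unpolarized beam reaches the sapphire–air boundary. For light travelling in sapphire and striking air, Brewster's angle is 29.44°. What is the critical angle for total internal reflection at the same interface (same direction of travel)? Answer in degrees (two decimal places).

θ_c ≈ 34.36°

n₂/n₁ = tan 29.44° = 0.5644; the critical angle satisfies sin θ_c = n₂/n₁.
θ_c = arcsin(0.5644) = 34.36°.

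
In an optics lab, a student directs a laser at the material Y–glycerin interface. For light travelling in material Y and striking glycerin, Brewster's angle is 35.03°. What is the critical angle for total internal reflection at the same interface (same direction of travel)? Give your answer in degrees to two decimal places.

tan θ_B = n₂/n₁ = tan 35.03° = 0.7010.
Total internal reflection: sin θ_c = n₂/n₁ = 0.7010.
θ_c = arcsin(0.7010) = 44.51°.

θ_c ≈ 44.51°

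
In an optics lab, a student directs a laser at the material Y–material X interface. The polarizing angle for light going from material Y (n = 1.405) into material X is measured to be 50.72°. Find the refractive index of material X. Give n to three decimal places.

Brewster's law: tan θ_B = n₂/n₁ (light incident in material Y, refracted into material X).
n₂ = n₁ tan θ_B = 1.405 × tan 50.72° = 1.718.

n ≈ 1.718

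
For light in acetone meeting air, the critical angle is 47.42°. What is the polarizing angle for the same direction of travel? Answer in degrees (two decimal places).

sin θ_c = n₂/n₁, so n₂/n₁ = sin 47.42° = 0.7363.
Brewster: tan θ_B = n₂/n₁ = 0.7363.
θ_B = arctan(0.7363) = 36.37°.

θ_B ≈ 36.37°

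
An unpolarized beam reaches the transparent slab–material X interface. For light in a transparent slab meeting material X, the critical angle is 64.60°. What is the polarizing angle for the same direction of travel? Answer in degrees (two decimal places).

n₂/n₁ = sin θ_c = sin 64.60° = 0.9033.
tan θ_B equals the same ratio, so θ_B = arctan(0.9033) = 42.09°.

θ_B ≈ 42.09°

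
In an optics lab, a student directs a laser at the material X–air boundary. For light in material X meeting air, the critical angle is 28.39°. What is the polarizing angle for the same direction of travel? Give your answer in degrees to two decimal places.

At the critical angle sin θ_c = n₂/n₁, giving n₂/n₁ = sin 28.39° = 0.4755.
Then tan θ_B = n₂/n₁ = 0.4755, so θ_B = arctan 0.4755 = 25.43°.

θ_B ≈ 25.43°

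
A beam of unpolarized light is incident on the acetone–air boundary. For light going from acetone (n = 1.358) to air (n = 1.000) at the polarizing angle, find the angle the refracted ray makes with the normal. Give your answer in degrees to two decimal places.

θ_B = arctan(n₂/n₁) = arctan(1.000/1.358) = 36.37°.
Since θ_B + θ_t = 90° at Brewster incidence, θ_t = 90° − 36.37° = 53.63°.

θ_t ≈ 53.63°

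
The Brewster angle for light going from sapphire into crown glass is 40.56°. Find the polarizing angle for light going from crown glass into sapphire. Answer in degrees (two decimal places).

θ_B' ≈ 49.44°

The two Brewster angles are complementary: θ_B' = 90° − θ_B = 90° − 40.56° = 49.44°.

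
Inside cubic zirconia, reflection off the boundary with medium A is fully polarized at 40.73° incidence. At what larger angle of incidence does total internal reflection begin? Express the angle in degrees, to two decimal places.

θ_c ≈ 59.43°

tan θ_B = n₂/n₁ = tan 40.73° = 0.8610.
Total internal reflection: sin θ_c = n₂/n₁ = 0.8610.
θ_c = arcsin(0.8610) = 59.43°.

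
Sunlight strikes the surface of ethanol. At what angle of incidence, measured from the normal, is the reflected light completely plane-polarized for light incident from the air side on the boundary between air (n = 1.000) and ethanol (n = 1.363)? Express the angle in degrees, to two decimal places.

θ_B ≈ 53.73°

Brewster's condition: tan θ_B = n₂/n₁ = 1.363/1.000 = 1.3630.
θ_B = arctan(1.3630) = 53.73°.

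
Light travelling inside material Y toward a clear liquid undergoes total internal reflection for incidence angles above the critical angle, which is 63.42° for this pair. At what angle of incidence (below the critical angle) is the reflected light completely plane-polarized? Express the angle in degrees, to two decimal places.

sin θ_c = n₂/n₁, so n₂/n₁ = sin 63.42° = 0.8943.
Brewster: tan θ_B = n₂/n₁ = 0.8943.
θ_B = arctan(0.8943) = 41.81°.

θ_B ≈ 41.81°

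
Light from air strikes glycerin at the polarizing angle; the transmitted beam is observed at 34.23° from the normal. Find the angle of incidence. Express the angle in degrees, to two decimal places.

θ_B ≈ 55.77°

Brewster's condition makes the reflected and refracted beams perpendicular: θ_B + θ_t = 90°.
So θ_B = 90° − θ_t = 90° − 34.23° = 55.77°.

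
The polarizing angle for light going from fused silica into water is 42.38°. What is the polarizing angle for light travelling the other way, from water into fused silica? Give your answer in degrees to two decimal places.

tan θ_B' = n₁/n₂ = 1/tan θ_B, so θ_B' = 90° − θ_B.
θ_B' = 90° − 42.38° = 47.62°.

θ_B' ≈ 47.62°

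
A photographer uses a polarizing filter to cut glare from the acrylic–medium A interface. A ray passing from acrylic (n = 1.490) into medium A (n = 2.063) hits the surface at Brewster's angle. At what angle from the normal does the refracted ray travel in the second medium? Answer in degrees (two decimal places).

tan θ_B = n₂/n₁ = 2.063/1.490 = 1.3846, so θ_B = 54.16°.
Since θ_B + θ_t = 90° at Brewster incidence, θ_t = 90° − 54.16° = 35.84°.

θ_t ≈ 35.84°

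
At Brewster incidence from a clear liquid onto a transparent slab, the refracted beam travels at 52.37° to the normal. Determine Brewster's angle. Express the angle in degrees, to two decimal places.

θ_B ≈ 37.63°

At Brewster's angle the reflected and refracted rays are perpendicular, so θ_B + θ_t = 90°.
θ_B = 90° − 52.37° = 37.63°.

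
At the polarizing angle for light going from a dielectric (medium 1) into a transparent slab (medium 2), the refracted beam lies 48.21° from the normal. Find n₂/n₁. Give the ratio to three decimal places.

n₂/n₁ ≈ 0.894

θ_B + θ_t = 90°, so θ_B = 90° − 48.21° = 41.79°.
Then n₂/n₁ = tan θ_B = tan 41.79° = 0.894.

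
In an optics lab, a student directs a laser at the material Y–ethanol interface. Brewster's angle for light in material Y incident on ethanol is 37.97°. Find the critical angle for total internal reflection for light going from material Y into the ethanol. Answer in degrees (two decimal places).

θ_c ≈ 51.30°

n₂/n₁ = tan 37.97° = 0.7804; the critical angle satisfies sin θ_c = n₂/n₁.
θ_c = arcsin(0.7804) = 51.30°.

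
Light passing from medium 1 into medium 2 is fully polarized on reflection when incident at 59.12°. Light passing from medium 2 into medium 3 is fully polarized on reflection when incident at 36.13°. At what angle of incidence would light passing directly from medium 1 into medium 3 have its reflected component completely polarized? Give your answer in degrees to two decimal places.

θ_B ≈ 50.68°

Each Brewster angle gives a ratio: n₂/n₁ = tan 59.12° = 1.6722, n₃/n₂ = tan 36.13° = 0.7300.
n₃/n₁ = 1.2207. Then tan θ_B(1→3) = n₃/n₁, so θ_B(1→3) = arctan(1.2207) = 50.68°.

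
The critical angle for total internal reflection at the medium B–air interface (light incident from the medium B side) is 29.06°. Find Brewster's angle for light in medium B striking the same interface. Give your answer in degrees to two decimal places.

θ_B ≈ 25.91°

n₂/n₁ = sin θ_c = sin 29.06° = 0.4857.
tan θ_B equals the same ratio, so θ_B = arctan(0.4857) = 25.91°.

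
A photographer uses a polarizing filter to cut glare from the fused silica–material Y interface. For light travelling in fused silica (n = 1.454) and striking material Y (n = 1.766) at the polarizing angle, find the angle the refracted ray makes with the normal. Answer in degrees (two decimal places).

First find Brewster's angle: tan θ_B = 1.766/1.454 = 1.2146, giving θ_B = 50.53°.
The refracted ray is perpendicular to the reflected ray, so θ_t = 90° − θ_B = 39.47°.

θ_t ≈ 39.47°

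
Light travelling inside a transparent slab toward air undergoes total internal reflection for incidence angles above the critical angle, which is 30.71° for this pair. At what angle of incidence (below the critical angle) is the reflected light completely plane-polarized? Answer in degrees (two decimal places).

θ_B ≈ 27.05°

At the critical angle sin θ_c = n₂/n₁, giving n₂/n₁ = sin 30.71° = 0.5107.
Then tan θ_B = n₂/n₁ = 0.5107, so θ_B = arctan 0.5107 = 27.05°.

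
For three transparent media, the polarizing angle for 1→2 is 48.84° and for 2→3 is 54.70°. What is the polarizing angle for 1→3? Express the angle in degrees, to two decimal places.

θ_B ≈ 58.24°

tan θ_B(1→2) = n₂/n₁ = tan 48.84° = 1.1439.
tan θ_B(2→3) = n₃/n₂ = tan 54.70° = 1.4124.
Multiplying, n₃/n₁ = 1.1439 × 1.4124 = 1.6156, and θ_B(1→3) = arctan 1.6156 = 58.24°.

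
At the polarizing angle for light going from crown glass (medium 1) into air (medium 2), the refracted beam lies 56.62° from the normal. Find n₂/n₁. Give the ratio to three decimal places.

At Brewster incidence θ_B = 90° − θ_t = 90° − 56.62° = 33.38°.
tan θ_B = n₂/n₁, so n₂/n₁ = tan 33.38° = 0.659.

n₂/n₁ ≈ 0.659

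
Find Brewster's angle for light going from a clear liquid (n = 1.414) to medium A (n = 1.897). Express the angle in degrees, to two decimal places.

Here n₂/n₁ = 1.897/1.414 = 1.3416, and Brewster's law gives tan θ_B = n₂/n₁. Taking the arctangent, θ_B = 53.30°.

θ_B ≈ 53.30°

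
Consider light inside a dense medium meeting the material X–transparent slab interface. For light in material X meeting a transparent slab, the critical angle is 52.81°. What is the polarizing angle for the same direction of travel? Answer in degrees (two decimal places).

θ_B ≈ 38.54°

At the critical angle sin θ_c = n₂/n₁, giving n₂/n₁ = sin 52.81° = 0.7966.
Then tan θ_B = n₂/n₁ = 0.7966, so θ_B = arctan 0.7966 = 38.54°.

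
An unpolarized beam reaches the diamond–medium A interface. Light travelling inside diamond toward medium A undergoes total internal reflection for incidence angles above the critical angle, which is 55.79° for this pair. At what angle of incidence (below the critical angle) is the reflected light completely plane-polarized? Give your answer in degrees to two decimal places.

At the critical angle sin θ_c = n₂/n₁, giving n₂/n₁ = sin 55.79° = 0.8270.
Then tan θ_B = n₂/n₁ = 0.8270, so θ_B = arctan 0.8270 = 39.59°.

θ_B ≈ 39.59°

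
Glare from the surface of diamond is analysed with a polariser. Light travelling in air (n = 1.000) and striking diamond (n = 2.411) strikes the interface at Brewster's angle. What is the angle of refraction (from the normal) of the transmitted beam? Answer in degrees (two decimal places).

θ_t ≈ 22.53°

tan θ_B = n₂/n₁ = 2.411/1.000 = 2.4110, so θ_B = 67.47°.
At Brewster's angle the reflected and refracted rays are perpendicular, so θ_t = 90° − θ_B = 90° − 67.47° = 22.53°.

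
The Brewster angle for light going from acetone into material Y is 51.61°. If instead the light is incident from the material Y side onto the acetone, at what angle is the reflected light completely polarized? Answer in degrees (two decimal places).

tan θ_B' = n₁/n₂ = 1/tan θ_B, so θ_B' = 90° − θ_B.
θ_B' = 90° − 51.61° = 38.39°.

θ_B' ≈ 38.39°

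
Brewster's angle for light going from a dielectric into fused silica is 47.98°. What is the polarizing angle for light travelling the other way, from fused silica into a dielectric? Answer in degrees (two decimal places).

tan θ_B' = n₁/n₂ = 1/tan θ_B, so θ_B' = 90° − θ_B.
θ_B' = 90° − 47.98° = 42.02°.

θ_B' ≈ 42.02°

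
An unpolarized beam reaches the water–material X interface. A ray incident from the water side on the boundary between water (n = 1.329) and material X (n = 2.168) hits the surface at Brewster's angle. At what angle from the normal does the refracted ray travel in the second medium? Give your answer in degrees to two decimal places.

θ_t ≈ 31.51°

tan θ_B = n₂/n₁ = 2.168/1.329 = 1.6313, so θ_B = 58.49°.
The refracted ray is perpendicular to the reflected ray, so θ_t = 90° − θ_B = 31.51°.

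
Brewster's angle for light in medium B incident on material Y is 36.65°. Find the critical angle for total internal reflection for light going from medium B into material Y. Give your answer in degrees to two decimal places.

From Brewster, n₂/n₁ = tan θ_B = tan 36.65° = 0.7440.
Then sin θ_c = n₂/n₁ = 0.7440, so θ_c = arcsin 0.7440 = 48.08°.

θ_c ≈ 48.08°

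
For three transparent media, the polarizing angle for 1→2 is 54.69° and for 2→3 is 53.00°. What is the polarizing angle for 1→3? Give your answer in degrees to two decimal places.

θ_B ≈ 61.91°

n₂/n₁ = tan 54.69° = 1.4118 and n₃/n₂ = tan 53.00° = 1.3270.
Multiplying, n₃/n₁ = 1.4118 × 1.3270 = 1.8736, and θ_B(1→3) = arctan 1.8736 = 61.91°.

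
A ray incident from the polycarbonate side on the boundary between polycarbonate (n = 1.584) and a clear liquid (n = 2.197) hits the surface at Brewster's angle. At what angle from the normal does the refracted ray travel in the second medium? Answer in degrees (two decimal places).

θ_t ≈ 35.79°

First find Brewster's angle: tan θ_B = 2.197/1.584 = 1.3870, giving θ_B = 54.21°.
The refracted ray is perpendicular to the reflected ray, so θ_t = 90° − θ_B = 35.79°.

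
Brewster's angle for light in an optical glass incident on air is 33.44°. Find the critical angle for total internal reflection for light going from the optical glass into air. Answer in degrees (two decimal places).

θ_c ≈ 41.33°

n₂/n₁ = tan 33.44° = 0.6604; the critical angle satisfies sin θ_c = n₂/n₁.
θ_c = arcsin(0.6604) = 41.33°.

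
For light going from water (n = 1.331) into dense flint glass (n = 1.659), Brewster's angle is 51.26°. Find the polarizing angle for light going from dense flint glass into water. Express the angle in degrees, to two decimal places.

Reversing the direction swaps n₁ and n₂, so tan θ_B' = 1/tan θ_B and θ_B' = 90° − θ_B.
Hence θ_B' = 90° − 51.26° = 38.74°.

θ_B' ≈ 38.74°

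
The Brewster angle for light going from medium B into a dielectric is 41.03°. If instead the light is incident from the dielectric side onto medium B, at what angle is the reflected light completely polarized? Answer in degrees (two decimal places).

θ_B' ≈ 48.97°

Reversing the direction swaps n₁ and n₂, so tan θ_B' = 1/tan θ_B and θ_B' = 90° − θ_B.
Hence θ_B' = 90° − 41.03° = 48.97°.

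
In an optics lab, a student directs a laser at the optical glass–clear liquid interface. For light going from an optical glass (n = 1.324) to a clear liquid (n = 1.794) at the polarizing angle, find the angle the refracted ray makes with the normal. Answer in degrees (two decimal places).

tan θ_B = n₂/n₁ = 1.794/1.324 = 1.3550, so θ_B = 53.57°.
Since θ_B + θ_t = 90° at Brewster incidence, θ_t = 90° − 53.57° = 36.43°.

θ_t ≈ 36.43°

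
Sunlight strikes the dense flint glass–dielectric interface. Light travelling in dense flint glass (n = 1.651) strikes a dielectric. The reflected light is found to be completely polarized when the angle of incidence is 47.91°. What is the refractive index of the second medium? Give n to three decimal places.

At Brewster's angle, tan θ_B = n₂/n₁ with n₁ on the incident side (dense flint glass) and n₂ on the transmitted side (a dielectric).
n₂ = n₁ tan θ_B = 1.651 × tan 47.91° = 1.828.

n ≈ 1.828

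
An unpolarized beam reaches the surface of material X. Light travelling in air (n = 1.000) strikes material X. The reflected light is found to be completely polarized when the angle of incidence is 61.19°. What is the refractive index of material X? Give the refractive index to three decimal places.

n ≈ 1.818

Full polarization of the reflected beam means tan θ_B = n₂/n₁, where n₁ is the incident medium (air).
n₂ = n₁ tan θ_B = 1.000 × tan 61.19° = 1.818.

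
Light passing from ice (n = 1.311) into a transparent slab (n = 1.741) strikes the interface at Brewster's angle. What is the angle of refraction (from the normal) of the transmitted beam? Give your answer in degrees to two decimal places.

θ_t ≈ 36.98°

θ_B = arctan(n₂/n₁) = arctan(1.741/1.311) = 53.02°.
At Brewster's angle the reflected and refracted rays are perpendicular, so θ_t = 90° − θ_B = 90° − 53.02° = 36.98°.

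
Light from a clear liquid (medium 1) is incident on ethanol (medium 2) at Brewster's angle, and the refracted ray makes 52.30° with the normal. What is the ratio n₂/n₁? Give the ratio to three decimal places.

n₂/n₁ ≈ 0.773

θ_B + θ_t = 90°, so θ_B = 90° − 52.30° = 37.70°.
Then n₂/n₁ = tan θ_B = tan 37.70° = 0.773.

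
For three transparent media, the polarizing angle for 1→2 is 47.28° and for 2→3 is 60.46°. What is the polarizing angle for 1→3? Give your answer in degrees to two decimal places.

θ_B ≈ 62.38°

n₂/n₁ = tan 47.28° = 1.0829 and n₃/n₂ = tan 60.46° = 1.7646.
Multiplying, n₃/n₁ = 1.0829 × 1.7646 = 1.9110, and θ_B(1→3) = arctan 1.9110 = 62.38°.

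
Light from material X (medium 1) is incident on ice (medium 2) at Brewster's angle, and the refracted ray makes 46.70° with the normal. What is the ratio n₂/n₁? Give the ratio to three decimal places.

n₂/n₁ ≈ 0.942

At Brewster incidence θ_B = 90° − θ_t = 90° − 46.70° = 43.30°.
Then n₂/n₁ = tan θ_B = tan 43.30° = 0.942.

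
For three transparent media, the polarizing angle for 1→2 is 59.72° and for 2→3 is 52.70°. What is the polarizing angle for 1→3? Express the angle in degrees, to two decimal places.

tan θ_B(1→2) = n₂/n₁ = tan 59.72° = 1.7127.
tan θ_B(2→3) = n₃/n₂ = tan 52.70° = 1.3127.
Multiplying, n₃/n₁ = 1.7127 × 1.3127 = 2.2482, and θ_B(1→3) = arctan 2.2482 = 66.02°.

θ_B ≈ 66.02°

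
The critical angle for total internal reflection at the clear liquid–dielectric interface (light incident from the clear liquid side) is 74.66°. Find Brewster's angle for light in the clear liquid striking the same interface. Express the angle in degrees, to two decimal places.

θ_B ≈ 43.96°

n₂/n₁ = sin θ_c = sin 74.66° = 0.9644.
tan θ_B equals the same ratio, so θ_B = arctan(0.9644) = 43.96°.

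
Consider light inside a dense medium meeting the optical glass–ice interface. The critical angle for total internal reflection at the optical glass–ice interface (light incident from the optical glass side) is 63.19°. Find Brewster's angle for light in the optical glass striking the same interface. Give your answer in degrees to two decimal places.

θ_B ≈ 41.75°

At the critical angle sin θ_c = n₂/n₁, giving n₂/n₁ = sin 63.19° = 0.8925.
Then tan θ_B = n₂/n₁ = 0.8925, so θ_B = arctan 0.8925 = 41.75°.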